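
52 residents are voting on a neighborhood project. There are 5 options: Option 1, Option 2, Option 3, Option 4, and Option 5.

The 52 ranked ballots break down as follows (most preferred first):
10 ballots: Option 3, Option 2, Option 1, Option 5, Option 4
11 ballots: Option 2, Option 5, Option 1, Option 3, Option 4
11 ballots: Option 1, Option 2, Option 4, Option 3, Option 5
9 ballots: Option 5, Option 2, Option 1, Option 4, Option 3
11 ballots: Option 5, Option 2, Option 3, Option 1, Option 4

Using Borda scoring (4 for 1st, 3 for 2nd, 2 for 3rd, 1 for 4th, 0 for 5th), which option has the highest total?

Option 2

Option 1: 10×2 + 11×2 + 11×4 + 9×2 + 11×1 = 115
Option 2: 10×3 + 11×4 + 11×3 + 9×3 + 11×3 = 167
Option 3: 10×4 + 11×1 + 11×1 + 9×0 + 11×2 = 84
Option 4: 10×0 + 11×0 + 11×2 + 9×1 + 11×0 = 31
Option 5: 10×1 + 11×3 + 11×0 + 9×4 + 11×4 = 123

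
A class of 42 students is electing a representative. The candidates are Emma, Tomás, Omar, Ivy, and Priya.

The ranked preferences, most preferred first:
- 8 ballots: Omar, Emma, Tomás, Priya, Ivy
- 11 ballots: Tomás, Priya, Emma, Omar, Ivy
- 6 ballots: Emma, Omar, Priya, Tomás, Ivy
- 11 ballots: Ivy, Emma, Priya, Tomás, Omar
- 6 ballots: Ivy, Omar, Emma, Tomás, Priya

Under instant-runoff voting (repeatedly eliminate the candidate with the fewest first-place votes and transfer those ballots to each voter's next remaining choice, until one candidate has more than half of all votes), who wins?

Omar

Round 1: Emma 6, Tomás 11, Omar 8, Ivy 17, Priya 0. Priya eliminated.
Round 2: Emma 6, Tomás 11, Omar 8, Ivy 17. Emma eliminated.
Round 3: Tomás 11, Omar 14, Ivy 17. Tomás eliminated.
Round 4: Omar 25, Ivy 17. Omar has a majority (≥22).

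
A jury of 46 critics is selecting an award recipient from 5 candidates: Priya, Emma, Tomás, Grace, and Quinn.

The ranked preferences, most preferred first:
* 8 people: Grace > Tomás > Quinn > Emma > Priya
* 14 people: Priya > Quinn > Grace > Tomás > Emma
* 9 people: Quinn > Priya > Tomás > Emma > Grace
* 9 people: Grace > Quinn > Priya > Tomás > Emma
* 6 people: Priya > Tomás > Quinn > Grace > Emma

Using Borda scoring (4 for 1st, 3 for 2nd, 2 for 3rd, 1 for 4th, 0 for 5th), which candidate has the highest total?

Priya: 8×0 + 14×4 + 9×3 + 9×2 + 6×4 = 125
Emma: 8×1 + 14×0 + 9×1 + 9×0 + 6×0 = 17
Tomás: 8×3 + 14×1 + 9×2 + 9×1 + 6×3 = 83
Grace: 8×4 + 14×2 + 9×0 + 9×4 + 6×1 = 102
Quinn: 8×2 + 14×3 + 9×4 + 9×3 + 6×2 = 133

Quinn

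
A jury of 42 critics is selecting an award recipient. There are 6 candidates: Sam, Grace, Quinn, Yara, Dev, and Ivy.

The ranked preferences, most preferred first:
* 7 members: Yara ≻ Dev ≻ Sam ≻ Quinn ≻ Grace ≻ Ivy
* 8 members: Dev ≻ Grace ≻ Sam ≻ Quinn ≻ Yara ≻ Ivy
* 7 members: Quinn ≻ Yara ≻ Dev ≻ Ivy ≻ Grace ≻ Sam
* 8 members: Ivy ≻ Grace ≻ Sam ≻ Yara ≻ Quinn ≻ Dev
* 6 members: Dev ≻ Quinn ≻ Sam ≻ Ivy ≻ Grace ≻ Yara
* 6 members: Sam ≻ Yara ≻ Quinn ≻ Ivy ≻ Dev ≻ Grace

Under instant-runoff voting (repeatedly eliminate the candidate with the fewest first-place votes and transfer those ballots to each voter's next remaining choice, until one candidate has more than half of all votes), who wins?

Yara

Round 1: Sam 6, Grace 0, Quinn 7, Yara 7, Dev 14, Ivy 8. Grace eliminated.
Round 2: Sam 6, Quinn 7, Yara 7, Dev 14, Ivy 8. Sam eliminated.
Round 3: Quinn 7, Yara 13, Dev 14, Ivy 8. Quinn eliminated.
Round 4: Yara 20, Dev 14, Ivy 8. Ivy eliminated.
Round 5: Yara 28, Dev 14. Yara has a majority (≥22).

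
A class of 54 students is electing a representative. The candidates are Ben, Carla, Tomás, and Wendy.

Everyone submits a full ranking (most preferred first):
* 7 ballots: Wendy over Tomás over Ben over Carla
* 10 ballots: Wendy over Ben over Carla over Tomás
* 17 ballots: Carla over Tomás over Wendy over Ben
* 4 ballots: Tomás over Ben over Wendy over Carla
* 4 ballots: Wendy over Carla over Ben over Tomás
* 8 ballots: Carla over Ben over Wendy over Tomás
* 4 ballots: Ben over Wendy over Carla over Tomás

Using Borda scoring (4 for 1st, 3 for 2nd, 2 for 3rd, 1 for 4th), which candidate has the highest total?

Wendy

Ben: 7×2 + 10×3 + 17×1 + 4×3 + 4×2 + 8×3 + 4×4 = 121
Carla: 7×1 + 10×2 + 17×4 + 4×1 + 4×3 + 8×4 + 4×2 = 151
Tomás: 7×3 + 10×1 + 17×3 + 4×4 + 4×1 + 8×1 + 4×1 = 114
Wendy: 7×4 + 10×4 + 17×2 + 4×2 + 4×4 + 8×2 + 4×3 = 154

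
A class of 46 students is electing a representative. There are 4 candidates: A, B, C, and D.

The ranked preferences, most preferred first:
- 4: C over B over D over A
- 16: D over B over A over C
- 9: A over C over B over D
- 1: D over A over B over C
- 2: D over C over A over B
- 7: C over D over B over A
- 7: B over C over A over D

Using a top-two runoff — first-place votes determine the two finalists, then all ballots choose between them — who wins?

C

Round 1 first-place votes: A 9, B 7, C 11, D 19. D and C advance.
Runoff: D is ranked above C on 19 ballots, C above D on 27.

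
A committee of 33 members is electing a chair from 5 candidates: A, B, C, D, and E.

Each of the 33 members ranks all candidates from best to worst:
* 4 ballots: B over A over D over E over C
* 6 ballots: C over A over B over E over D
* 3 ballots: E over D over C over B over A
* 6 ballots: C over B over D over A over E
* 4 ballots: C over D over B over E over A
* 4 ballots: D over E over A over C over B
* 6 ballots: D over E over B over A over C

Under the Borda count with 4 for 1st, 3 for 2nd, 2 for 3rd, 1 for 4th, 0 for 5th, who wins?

A: 4×3 + 6×3 + 3×0 + 6×1 + 4×0 + 4×2 + 6×1 = 50
B: 4×4 + 6×2 + 3×1 + 6×3 + 4×2 + 4×0 + 6×2 = 69
C: 4×0 + 6×4 + 3×2 + 6×4 + 4×4 + 4×1 + 6×0 = 74
D: 4×2 + 6×0 + 3×3 + 6×2 + 4×3 + 4×4 + 6×4 = 81
E: 4×1 + 6×1 + 3×4 + 6×0 + 4×1 + 4×3 + 6×3 = 56

D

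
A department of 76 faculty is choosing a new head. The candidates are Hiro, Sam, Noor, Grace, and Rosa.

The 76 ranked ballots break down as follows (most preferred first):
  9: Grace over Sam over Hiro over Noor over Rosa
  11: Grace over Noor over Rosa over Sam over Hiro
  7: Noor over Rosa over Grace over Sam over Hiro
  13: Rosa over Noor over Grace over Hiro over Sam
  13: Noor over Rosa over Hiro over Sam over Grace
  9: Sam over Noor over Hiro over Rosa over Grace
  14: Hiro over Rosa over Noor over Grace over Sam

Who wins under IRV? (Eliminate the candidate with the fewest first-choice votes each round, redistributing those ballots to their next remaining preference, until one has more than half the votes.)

Noor

Round 1: Hiro 14, Sam 9, Noor 20, Grace 20, Rosa 13. Sam eliminated.
Round 2: Hiro 14, Noor 29, Grace 20, Rosa 13. Rosa eliminated.
Round 3: Hiro 14, Noor 42, Grace 20. Noor has a majority (≥39).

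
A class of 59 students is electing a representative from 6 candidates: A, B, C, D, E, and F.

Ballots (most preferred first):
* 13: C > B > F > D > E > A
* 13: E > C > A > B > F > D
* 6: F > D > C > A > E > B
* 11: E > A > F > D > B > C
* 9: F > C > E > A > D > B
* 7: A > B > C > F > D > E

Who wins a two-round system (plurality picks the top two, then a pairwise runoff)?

Round 1 first-place votes: A 7, B 0, C 13, D 0, E 24, F 15. E and F advance.
Runoff: E is ranked above F on 24 ballots, F above E on 35.

F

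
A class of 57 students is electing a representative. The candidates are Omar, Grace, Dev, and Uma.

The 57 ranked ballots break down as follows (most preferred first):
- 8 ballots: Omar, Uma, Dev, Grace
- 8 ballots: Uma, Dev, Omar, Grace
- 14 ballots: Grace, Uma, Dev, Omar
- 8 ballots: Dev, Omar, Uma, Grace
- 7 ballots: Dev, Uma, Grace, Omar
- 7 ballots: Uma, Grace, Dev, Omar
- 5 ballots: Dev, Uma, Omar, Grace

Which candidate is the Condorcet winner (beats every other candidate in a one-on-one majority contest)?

Uma

Uma vs Omar: 41–16
Uma vs Grace: 43–14
Uma vs Dev: 37–20
Uma beats every other candidate.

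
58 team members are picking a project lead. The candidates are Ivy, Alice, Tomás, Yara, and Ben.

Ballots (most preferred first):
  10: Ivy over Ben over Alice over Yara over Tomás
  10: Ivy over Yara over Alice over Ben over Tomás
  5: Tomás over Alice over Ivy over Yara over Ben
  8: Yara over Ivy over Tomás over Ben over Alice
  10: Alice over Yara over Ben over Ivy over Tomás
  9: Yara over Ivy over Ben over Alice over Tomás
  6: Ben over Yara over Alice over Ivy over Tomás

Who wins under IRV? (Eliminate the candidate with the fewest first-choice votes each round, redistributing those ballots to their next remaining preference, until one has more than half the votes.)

Round 1: Ivy 20, Alice 10, Tomás 5, Yara 17, Ben 6. Tomás eliminated.
Round 2: Ivy 20, Alice 15, Yara 17, Ben 6. Ben eliminated.
Round 3: Ivy 20, Alice 15, Yara 23. Alice eliminated.
Round 4: Ivy 25, Yara 33. Yara has a majority (≥30).

Yara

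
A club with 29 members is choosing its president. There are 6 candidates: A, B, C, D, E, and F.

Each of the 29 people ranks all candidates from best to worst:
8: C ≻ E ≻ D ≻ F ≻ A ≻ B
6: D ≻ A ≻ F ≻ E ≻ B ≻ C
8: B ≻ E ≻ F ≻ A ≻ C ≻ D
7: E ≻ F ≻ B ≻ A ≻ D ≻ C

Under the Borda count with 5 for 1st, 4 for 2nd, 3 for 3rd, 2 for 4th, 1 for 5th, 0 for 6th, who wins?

E

A: 8×1 + 6×4 + 8×2 + 7×2 = 62
B: 8×0 + 6×1 + 8×5 + 7×3 = 67
C: 8×5 + 6×0 + 8×1 + 7×0 = 48
D: 8×3 + 6×5 + 8×0 + 7×1 = 61
E: 8×4 + 6×2 + 8×4 + 7×5 = 111
F: 8×2 + 6×3 + 8×3 + 7×4 = 86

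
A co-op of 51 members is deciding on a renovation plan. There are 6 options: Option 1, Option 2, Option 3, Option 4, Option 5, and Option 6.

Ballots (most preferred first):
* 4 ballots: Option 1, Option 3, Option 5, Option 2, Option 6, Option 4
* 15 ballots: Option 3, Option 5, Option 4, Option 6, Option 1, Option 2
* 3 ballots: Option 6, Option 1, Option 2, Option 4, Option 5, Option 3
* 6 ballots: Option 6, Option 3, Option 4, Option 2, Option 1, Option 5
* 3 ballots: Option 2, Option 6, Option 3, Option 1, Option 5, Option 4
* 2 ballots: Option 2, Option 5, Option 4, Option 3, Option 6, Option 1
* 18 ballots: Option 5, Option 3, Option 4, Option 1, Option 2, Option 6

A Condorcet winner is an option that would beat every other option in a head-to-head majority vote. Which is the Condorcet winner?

Option 3 vs Option 1: 44–7
Option 3 vs Option 2: 43–8
Option 3 vs Option 4: 46–5
Option 3 vs Option 5: 28–23
Option 3 vs Option 6: 39–12
Option 3 beats every other option.

Option 3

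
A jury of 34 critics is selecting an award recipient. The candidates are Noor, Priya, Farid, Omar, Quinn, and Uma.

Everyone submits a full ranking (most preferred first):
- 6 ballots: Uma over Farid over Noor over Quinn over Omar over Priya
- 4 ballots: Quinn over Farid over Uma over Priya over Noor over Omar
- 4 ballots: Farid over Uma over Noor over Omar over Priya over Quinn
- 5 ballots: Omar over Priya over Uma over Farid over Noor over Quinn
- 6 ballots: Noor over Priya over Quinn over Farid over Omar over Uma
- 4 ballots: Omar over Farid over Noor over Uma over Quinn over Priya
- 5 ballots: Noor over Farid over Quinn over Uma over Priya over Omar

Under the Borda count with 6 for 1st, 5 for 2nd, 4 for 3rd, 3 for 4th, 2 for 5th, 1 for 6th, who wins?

Noor: 6×4 + 4×2 + 4×4 + 5×2 + 6×6 + 4×4 + 5×6 = 140
Priya: 6×1 + 4×3 + 4×2 + 5×5 + 6×5 + 4×1 + 5×2 = 95
Farid: 6×5 + 4×5 + 4×6 + 5×3 + 6×3 + 4×5 + 5×5 = 152
Omar: 6×2 + 4×1 + 4×3 + 5×6 + 6×2 + 4×6 + 5×1 = 99
Quinn: 6×3 + 4×6 + 4×1 + 5×1 + 6×4 + 4×2 + 5×4 = 103
Uma: 6×6 + 4×4 + 4×5 + 5×4 + 6×1 + 4×3 + 5×3 = 125

Farid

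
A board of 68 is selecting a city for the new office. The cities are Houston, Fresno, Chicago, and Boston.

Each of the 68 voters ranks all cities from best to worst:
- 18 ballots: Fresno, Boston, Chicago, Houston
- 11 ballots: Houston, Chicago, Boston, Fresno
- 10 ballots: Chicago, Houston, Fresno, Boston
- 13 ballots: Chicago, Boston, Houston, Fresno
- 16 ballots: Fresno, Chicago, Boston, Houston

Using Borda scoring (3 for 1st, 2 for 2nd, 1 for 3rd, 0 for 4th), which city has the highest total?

Houston: 18×0 + 11×3 + 10×2 + 13×1 + 16×0 = 66
Fresno: 18×3 + 11×0 + 10×1 + 13×0 + 16×3 = 112
Chicago: 18×1 + 11×2 + 10×3 + 13×3 + 16×2 = 141
Boston: 18×2 + 11×1 + 10×0 + 13×2 + 16×1 = 89

Chicago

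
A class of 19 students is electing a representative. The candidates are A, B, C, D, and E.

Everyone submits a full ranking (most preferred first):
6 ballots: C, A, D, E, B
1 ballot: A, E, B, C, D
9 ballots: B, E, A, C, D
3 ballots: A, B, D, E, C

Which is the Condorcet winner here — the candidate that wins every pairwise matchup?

A vs B: 10–9
A vs C: 13–6
A vs D: 19–0
A vs E: 10–9
A beats every other candidate.

A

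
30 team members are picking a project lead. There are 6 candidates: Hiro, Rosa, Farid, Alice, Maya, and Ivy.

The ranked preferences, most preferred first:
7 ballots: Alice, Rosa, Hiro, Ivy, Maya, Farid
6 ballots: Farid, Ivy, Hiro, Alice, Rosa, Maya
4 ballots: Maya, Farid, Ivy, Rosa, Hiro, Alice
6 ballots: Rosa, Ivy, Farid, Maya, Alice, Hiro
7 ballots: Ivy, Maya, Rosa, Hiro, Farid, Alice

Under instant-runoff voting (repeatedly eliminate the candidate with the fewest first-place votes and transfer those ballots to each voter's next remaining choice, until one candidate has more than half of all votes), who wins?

Round 1: Hiro 0, Rosa 6, Farid 6, Alice 7, Maya 4, Ivy 7. Hiro eliminated.
Round 2: Rosa 6, Farid 6, Alice 7, Maya 4, Ivy 7. Maya eliminated.
Round 3: Rosa 6, Farid 10, Alice 7, Ivy 7. Rosa eliminated.
Round 4: Farid 10, Alice 7, Ivy 13. Alice eliminated.
Round 5: Farid 10, Ivy 20. Ivy has a majority (≥16).

Ivy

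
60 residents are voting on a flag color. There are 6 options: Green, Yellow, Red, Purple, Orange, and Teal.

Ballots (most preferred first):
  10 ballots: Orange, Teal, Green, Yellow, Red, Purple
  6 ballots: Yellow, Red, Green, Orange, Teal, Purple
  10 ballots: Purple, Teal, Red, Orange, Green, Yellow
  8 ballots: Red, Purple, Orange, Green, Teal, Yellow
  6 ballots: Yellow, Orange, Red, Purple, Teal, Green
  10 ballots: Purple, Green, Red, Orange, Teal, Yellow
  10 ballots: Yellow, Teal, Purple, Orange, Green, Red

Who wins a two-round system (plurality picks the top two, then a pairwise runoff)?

Round 1 first-place votes: Green 0, Yellow 22, Red 8, Purple 20, Orange 10, Teal 0. Yellow and Purple advance.
Runoff: Yellow is ranked above Purple on 32 ballots, Purple above Yellow on 28.

Yellow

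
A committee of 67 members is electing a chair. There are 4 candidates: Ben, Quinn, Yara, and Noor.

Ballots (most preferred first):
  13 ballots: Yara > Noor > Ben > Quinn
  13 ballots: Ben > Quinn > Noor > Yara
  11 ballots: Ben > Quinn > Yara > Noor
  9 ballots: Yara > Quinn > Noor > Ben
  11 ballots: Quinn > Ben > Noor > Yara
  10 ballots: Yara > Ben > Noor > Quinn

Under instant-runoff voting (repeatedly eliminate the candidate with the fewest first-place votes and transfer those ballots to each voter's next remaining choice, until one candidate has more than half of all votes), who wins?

Ben

Round 1: Ben 24, Quinn 11, Yara 32, Noor 0. Noor eliminated.
Round 2: Ben 24, Quinn 11, Yara 32. Quinn eliminated.
Round 3: Ben 35, Yara 32. Ben has a majority (≥34).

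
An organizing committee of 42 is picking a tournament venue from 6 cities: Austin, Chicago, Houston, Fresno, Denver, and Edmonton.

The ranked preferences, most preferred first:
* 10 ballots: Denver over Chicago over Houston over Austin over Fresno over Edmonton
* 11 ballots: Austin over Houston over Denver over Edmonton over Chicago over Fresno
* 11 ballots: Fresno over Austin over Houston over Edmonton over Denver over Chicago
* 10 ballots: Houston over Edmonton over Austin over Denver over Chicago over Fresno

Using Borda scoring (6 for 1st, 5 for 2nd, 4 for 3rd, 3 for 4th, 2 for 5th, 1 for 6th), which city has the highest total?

Austin: 10×3 + 11×6 + 11×5 + 10×4 = 191
Chicago: 10×5 + 11×2 + 11×1 + 10×2 = 103
Houston: 10×4 + 11×5 + 11×4 + 10×6 = 199
Fresno: 10×2 + 11×1 + 11×6 + 10×1 = 107
Denver: 10×6 + 11×4 + 11×2 + 10×3 = 156
Edmonton: 10×1 + 11×3 + 11×3 + 10×5 = 126

Houston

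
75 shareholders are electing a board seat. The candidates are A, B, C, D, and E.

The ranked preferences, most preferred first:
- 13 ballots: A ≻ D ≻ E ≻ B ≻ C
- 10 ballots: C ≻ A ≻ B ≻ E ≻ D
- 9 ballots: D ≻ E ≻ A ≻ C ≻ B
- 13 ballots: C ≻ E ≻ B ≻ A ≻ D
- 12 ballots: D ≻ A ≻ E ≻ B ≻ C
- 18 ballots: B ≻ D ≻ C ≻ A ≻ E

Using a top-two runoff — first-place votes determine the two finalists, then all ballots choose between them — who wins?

D

Round 1 first-place votes: A 13, B 18, C 23, D 21, E 0. C and D advance.
Runoff: C is ranked above D on 23 ballots, D above C on 52.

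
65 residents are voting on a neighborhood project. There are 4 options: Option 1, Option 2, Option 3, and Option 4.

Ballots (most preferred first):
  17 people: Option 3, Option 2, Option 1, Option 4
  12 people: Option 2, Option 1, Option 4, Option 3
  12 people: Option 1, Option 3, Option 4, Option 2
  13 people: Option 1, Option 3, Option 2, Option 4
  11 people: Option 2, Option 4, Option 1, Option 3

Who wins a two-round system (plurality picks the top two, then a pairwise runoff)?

Option 2

Round 1 first-place votes: Option 1 25, Option 2 23, Option 3 17, Option 4 0. Option 1 and Option 2 advance.
Runoff: Option 1 is ranked above Option 2 on 25 ballots, Option 2 above Option 1 on 40.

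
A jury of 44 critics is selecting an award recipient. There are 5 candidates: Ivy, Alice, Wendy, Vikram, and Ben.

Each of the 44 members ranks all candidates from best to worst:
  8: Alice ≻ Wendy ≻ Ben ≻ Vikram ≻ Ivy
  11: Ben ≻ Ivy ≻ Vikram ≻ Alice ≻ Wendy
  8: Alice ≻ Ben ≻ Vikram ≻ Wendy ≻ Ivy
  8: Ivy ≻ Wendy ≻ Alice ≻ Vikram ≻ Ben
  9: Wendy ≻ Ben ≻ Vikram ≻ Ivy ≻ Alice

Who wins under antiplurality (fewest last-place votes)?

Last-place votes: Ivy 16, Alice 9, Wendy 11, Vikram 0, Ben 8.

Vikram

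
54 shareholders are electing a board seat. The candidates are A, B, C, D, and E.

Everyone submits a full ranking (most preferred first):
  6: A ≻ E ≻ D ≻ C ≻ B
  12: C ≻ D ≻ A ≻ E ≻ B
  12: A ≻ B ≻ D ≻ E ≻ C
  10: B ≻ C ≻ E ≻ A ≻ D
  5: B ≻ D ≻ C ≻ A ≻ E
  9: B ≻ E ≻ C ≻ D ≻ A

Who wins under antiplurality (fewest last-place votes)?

Last-place votes: A 9, B 18, C 12, D 10, E 5.

E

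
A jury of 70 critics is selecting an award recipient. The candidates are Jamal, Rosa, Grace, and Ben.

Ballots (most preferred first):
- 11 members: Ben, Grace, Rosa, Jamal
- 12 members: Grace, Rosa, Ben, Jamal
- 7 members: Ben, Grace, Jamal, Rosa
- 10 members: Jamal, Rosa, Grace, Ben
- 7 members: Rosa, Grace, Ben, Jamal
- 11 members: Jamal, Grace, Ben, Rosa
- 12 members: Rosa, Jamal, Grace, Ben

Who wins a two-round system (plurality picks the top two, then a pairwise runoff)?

Rosa

Round 1 first-place votes: Jamal 21, Rosa 19, Grace 12, Ben 18. Jamal and Rosa advance.
Runoff: Jamal is ranked above Rosa on 28 ballots, Rosa above Jamal on 42.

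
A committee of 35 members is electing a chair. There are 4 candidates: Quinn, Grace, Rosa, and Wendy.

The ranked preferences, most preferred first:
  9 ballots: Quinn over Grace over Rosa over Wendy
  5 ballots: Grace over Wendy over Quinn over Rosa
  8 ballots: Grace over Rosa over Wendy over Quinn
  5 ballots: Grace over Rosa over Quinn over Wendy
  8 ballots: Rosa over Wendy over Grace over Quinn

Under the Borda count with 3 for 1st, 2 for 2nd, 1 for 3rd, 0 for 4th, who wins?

Quinn: 9×3 + 5×1 + 8×0 + 5×1 + 8×0 = 37
Grace: 9×2 + 5×3 + 8×3 + 5×3 + 8×1 = 80
Rosa: 9×1 + 5×0 + 8×2 + 5×2 + 8×3 = 59
Wendy: 9×0 + 5×2 + 8×1 + 5×0 + 8×2 = 34

Grace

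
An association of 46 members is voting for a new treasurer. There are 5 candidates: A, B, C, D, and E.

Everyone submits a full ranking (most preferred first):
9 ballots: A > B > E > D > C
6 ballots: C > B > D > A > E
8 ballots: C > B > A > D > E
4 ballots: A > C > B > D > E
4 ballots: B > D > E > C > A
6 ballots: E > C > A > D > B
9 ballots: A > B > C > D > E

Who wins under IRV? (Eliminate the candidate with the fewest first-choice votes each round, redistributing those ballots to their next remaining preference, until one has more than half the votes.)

C

Round 1: A 22, B 4, C 14, D 0, E 6. D eliminated.
Round 2: A 22, B 4, C 14, E 6. B eliminated.
Round 3: A 22, C 14, E 10. E eliminated.
Round 4: A 22, C 24. C has a majority (≥24).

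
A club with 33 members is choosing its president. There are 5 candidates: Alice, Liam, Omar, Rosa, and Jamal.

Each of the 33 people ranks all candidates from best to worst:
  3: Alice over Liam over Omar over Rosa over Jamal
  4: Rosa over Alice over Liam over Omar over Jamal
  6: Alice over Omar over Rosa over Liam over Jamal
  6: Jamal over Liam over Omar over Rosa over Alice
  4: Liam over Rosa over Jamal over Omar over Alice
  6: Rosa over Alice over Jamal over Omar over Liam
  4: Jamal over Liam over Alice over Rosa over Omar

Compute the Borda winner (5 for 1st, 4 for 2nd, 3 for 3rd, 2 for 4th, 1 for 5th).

Alice: 3×5 + 4×4 + 6×5 + 6×1 + 4×1 + 6×4 + 4×3 = 107
Liam: 3×4 + 4×3 + 6×2 + 6×4 + 4×5 + 6×1 + 4×4 = 102
Omar: 3×3 + 4×2 + 6×4 + 6×3 + 4×2 + 6×2 + 4×1 = 83
Rosa: 3×2 + 4×5 + 6×3 + 6×2 + 4×4 + 6×5 + 4×2 = 110
Jamal: 3×1 + 4×1 + 6×1 + 6×5 + 4×3 + 6×3 + 4×5 = 93

Rosa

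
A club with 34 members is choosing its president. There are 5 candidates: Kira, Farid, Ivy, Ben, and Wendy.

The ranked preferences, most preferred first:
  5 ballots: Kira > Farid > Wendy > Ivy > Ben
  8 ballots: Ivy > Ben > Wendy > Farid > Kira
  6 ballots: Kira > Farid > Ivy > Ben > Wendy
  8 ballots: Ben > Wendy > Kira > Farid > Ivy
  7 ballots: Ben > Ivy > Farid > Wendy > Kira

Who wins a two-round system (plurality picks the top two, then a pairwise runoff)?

Ben

Round 1 first-place votes: Kira 11, Farid 0, Ivy 8, Ben 15, Wendy 0. Ben and Kira advance.
Runoff: Ben is ranked above Kira on 23 ballots, Kira above Ben on 11.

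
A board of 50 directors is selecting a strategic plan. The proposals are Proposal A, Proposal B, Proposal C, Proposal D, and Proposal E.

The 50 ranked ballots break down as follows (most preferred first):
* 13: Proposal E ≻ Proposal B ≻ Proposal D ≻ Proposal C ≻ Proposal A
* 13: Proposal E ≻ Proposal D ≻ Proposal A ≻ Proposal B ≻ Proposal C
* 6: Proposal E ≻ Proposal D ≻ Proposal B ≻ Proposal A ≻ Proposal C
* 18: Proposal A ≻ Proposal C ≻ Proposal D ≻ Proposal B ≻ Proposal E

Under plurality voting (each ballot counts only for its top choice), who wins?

Proposal E

First-place votes: Proposal A 18, Proposal B 0, Proposal C 0, Proposal D 0, Proposal E 32.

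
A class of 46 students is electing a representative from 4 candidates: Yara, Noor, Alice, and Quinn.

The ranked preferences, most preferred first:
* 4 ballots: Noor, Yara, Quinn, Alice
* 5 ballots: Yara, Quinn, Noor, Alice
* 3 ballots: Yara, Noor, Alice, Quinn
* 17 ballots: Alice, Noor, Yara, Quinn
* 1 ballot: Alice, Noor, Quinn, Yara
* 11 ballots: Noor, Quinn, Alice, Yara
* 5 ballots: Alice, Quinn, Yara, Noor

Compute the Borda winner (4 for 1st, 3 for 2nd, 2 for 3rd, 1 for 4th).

Noor

Yara: 4×3 + 5×4 + 3×4 + 17×2 + 1×1 + 11×1 + 5×2 = 100
Noor: 4×4 + 5×2 + 3×3 + 17×3 + 1×3 + 11×4 + 5×1 = 138
Alice: 4×1 + 5×1 + 3×2 + 17×4 + 1×4 + 11×2 + 5×4 = 129
Quinn: 4×2 + 5×3 + 3×1 + 17×1 + 1×2 + 11×3 + 5×3 = 93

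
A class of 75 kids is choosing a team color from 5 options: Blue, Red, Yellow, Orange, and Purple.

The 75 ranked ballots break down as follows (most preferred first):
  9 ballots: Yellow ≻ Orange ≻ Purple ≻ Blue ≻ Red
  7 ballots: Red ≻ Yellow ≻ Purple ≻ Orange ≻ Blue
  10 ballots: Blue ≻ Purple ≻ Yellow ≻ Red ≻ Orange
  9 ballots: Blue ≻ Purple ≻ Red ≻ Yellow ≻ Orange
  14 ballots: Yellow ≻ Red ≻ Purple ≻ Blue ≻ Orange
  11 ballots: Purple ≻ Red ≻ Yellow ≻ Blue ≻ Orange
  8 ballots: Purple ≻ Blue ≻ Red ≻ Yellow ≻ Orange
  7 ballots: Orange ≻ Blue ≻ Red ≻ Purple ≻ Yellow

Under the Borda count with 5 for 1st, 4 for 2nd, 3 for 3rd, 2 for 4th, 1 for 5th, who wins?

Blue: 9×2 + 7×1 + 10×5 + 9×5 + 14×2 + 11×2 + 8×4 + 7×4 = 230
Red: 9×1 + 7×5 + 10×2 + 9×3 + 14×4 + 11×4 + 8×3 + 7×3 = 236
Yellow: 9×5 + 7×4 + 10×3 + 9×2 + 14×5 + 11×3 + 8×2 + 7×1 = 247
Orange: 9×4 + 7×2 + 10×1 + 9×1 + 14×1 + 11×1 + 8×1 + 7×5 = 137
Purple: 9×3 + 7×3 + 10×4 + 9×4 + 14×3 + 11×5 + 8×5 + 7×2 = 275

Purple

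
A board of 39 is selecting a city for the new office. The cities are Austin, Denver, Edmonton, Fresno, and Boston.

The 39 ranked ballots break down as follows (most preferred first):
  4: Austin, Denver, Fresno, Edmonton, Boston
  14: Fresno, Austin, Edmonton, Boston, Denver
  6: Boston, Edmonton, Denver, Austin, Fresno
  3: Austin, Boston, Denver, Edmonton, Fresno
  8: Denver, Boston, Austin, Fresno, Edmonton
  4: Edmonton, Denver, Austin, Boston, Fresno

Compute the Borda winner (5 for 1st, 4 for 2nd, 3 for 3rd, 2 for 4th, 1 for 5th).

Austin: 4×5 + 14×4 + 6×2 + 3×5 + 8×3 + 4×3 = 139
Denver: 4×4 + 14×1 + 6×3 + 3×3 + 8×5 + 4×4 = 113
Edmonton: 4×2 + 14×3 + 6×4 + 3×2 + 8×1 + 4×5 = 108
Fresno: 4×3 + 14×5 + 6×1 + 3×1 + 8×2 + 4×1 = 111
Boston: 4×1 + 14×2 + 6×5 + 3×4 + 8×4 + 4×2 = 114

Austin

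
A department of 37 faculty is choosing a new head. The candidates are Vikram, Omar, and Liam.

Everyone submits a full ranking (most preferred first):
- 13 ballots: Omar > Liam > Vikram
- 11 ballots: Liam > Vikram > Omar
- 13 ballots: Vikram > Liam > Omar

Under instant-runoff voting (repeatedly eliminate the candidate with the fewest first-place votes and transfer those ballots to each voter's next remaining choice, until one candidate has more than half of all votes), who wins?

Round 1: Vikram 13, Omar 13, Liam 11. Liam eliminated.
Round 2: Vikram 24, Omar 13. Vikram has a majority (≥19).

Vikram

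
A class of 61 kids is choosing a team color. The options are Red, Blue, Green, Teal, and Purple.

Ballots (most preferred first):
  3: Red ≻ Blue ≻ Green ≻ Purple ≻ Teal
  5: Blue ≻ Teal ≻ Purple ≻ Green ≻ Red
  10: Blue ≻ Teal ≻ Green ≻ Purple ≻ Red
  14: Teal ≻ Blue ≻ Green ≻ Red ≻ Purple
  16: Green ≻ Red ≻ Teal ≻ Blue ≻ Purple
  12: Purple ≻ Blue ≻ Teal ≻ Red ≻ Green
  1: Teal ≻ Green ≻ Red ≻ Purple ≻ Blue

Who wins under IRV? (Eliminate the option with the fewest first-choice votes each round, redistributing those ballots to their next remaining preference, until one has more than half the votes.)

Blue

Round 1: Red 3, Blue 15, Green 16, Teal 15, Purple 12. Red eliminated.
Round 2: Blue 18, Green 16, Teal 15, Purple 12. Purple eliminated.
Round 3: Blue 30, Green 16, Teal 15. Teal eliminated.
Round 4: Blue 44, Green 17. Blue has a majority (≥31).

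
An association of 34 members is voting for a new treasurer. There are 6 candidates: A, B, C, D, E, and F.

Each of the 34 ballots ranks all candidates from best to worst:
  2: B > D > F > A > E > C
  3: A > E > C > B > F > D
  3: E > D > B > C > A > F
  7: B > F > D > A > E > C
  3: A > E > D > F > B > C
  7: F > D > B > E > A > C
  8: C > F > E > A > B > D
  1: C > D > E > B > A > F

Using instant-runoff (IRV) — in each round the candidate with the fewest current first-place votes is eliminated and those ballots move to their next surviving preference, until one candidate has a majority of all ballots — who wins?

Round 1: A 6, B 9, C 9, D 0, E 3, F 7. D eliminated.
Round 2: A 6, B 9, C 9, E 3, F 7. E eliminated.
Round 3: A 6, B 12, C 9, F 7. A eliminated.
Round 4: B 12, C 12, F 10. F eliminated.
Round 5: B 22, C 12. B has a majority (≥18).

B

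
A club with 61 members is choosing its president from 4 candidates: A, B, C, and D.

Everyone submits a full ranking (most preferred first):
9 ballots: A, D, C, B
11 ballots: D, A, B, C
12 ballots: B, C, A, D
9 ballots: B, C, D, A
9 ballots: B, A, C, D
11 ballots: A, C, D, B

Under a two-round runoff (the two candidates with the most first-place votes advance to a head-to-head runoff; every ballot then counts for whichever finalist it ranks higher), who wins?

A

Round 1 first-place votes: A 20, B 30, C 0, D 11. B and A advance.
Runoff: B is ranked above A on 30 ballots, A above B on 31.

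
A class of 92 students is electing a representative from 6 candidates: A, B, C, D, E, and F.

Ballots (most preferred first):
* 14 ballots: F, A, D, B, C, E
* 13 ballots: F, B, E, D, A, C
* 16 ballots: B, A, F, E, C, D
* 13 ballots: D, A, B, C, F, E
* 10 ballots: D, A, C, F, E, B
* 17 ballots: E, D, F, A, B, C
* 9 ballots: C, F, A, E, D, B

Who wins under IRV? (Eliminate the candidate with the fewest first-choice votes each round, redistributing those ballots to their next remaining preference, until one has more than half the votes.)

Round 1: A 0, B 16, C 9, D 23, E 17, F 27. A eliminated.
Round 2: B 16, C 9, D 23, E 17, F 27. C eliminated.
Round 3: B 16, D 23, E 17, F 36. B eliminated.
Round 4: D 23, E 17, F 52. F has a majority (≥47).

F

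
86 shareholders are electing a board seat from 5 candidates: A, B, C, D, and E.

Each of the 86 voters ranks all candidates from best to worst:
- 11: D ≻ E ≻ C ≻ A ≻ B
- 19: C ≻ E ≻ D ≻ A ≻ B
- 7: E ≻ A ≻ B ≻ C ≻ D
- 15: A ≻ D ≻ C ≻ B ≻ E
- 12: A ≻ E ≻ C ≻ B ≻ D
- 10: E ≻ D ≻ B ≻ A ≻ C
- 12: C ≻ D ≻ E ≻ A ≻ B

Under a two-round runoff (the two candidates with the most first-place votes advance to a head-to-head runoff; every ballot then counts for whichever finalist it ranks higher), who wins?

A

Round 1 first-place votes: A 27, B 0, C 31, D 11, E 17. C and A advance.
Runoff: C is ranked above A on 42 ballots, A above C on 44.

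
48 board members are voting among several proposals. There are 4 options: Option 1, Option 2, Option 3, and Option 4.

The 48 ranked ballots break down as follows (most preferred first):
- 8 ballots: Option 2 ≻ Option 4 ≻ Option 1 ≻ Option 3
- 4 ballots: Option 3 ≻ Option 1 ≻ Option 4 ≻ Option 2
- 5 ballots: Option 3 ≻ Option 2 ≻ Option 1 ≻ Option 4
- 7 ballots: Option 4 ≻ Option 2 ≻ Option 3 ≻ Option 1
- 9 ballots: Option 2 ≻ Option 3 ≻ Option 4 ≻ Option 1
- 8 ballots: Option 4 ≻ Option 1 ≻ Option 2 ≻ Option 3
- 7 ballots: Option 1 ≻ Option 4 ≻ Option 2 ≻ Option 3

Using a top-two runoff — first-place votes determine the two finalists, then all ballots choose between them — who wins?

Round 1 first-place votes: Option 1 7, Option 2 17, Option 3 9, Option 4 15. Option 2 and Option 4 advance.
Runoff: Option 2 is ranked above Option 4 on 22 ballots, Option 4 above Option 2 on 26.

Option 4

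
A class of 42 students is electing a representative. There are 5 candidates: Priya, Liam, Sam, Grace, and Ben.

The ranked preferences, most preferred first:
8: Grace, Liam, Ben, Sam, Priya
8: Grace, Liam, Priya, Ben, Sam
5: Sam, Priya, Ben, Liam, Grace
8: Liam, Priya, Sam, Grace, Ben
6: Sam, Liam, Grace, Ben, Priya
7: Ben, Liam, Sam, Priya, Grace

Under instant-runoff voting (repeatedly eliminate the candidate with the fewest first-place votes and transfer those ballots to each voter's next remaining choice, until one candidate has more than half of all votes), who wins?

Liam

Round 1: Priya 0, Liam 8, Sam 11, Grace 16, Ben 7. Priya eliminated.
Round 2: Liam 8, Sam 11, Grace 16, Ben 7. Ben eliminated.
Round 3: Liam 15, Sam 11, Grace 16. Sam eliminated.
Round 4: Liam 26, Grace 16. Liam has a majority (≥22).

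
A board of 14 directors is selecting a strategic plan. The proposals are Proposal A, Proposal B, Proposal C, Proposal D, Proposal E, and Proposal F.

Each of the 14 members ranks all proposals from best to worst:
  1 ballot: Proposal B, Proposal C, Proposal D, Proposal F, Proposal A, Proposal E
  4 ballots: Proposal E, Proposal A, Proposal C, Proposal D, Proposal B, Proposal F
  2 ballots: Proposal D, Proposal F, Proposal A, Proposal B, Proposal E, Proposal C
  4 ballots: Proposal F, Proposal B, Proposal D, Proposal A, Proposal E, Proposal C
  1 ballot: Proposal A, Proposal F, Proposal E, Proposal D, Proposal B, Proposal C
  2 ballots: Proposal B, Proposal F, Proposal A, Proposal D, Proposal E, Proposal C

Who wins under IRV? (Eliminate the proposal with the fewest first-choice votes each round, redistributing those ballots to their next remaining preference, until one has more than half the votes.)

Proposal F

Round 1: Proposal A 1, Proposal B 3, Proposal C 0, Proposal D 2, Proposal E 4, Proposal F 4. Proposal C eliminated.
Round 2: Proposal A 1, Proposal B 3, Proposal D 2, Proposal E 4, Proposal F 4. Proposal A eliminated.
Round 3: Proposal B 3, Proposal D 2, Proposal E 4, Proposal F 5. Proposal D eliminated.
Round 4: Proposal B 3, Proposal E 4, Proposal F 7. Proposal B eliminated.
Round 5: Proposal E 4, Proposal F 10. Proposal F has a majority (≥8).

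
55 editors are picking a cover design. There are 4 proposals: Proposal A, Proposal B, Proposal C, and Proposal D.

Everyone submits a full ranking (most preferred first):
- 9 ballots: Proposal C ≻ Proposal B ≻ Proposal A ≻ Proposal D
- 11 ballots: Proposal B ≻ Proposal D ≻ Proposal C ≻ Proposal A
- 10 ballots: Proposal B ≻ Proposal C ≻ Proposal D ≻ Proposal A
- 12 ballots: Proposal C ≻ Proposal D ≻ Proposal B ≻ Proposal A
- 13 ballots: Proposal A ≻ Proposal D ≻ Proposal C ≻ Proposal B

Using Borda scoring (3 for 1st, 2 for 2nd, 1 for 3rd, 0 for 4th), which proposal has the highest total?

Proposal A: 9×1 + 11×0 + 10×0 + 12×0 + 13×3 = 48
Proposal B: 9×2 + 11×3 + 10×3 + 12×1 + 13×0 = 93
Proposal C: 9×3 + 11×1 + 10×2 + 12×3 + 13×1 = 107
Proposal D: 9×0 + 11×2 + 10×1 + 12×2 + 13×2 = 82

Proposal C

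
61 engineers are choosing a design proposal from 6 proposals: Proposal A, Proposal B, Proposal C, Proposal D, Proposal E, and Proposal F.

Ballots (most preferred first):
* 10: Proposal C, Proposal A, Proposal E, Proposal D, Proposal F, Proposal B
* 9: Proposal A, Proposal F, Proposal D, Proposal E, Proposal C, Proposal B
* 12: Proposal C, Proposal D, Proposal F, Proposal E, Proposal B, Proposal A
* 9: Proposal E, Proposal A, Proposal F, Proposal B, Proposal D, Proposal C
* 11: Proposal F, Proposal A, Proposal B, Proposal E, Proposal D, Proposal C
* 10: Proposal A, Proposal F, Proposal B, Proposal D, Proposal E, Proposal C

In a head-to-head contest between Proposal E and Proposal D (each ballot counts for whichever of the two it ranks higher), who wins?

Proposal E is ranked above Proposal D on 30 ballots; Proposal D above Proposal E on 31.

Proposal D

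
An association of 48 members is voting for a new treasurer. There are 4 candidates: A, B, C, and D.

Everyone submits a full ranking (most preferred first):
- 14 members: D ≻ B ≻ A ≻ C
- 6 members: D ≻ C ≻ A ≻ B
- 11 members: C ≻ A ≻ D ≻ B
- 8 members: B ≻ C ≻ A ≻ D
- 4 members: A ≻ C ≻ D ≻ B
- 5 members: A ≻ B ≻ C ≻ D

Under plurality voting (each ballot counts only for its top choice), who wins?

D

First-place votes: A 9, B 8, C 11, D 20.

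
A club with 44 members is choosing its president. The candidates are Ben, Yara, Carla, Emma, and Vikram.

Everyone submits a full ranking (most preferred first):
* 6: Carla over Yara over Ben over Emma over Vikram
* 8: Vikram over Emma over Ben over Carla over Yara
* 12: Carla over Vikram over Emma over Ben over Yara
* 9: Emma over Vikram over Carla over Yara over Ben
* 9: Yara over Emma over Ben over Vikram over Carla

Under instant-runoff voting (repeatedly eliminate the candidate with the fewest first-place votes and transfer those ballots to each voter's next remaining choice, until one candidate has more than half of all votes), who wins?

Round 1: Ben 0, Yara 9, Carla 18, Emma 9, Vikram 8. Ben eliminated.
Round 2: Yara 9, Carla 18, Emma 9, Vikram 8. Vikram eliminated.
Round 3: Yara 9, Carla 18, Emma 17. Yara eliminated.
Round 4: Carla 18, Emma 26. Emma has a majority (≥23).

Emma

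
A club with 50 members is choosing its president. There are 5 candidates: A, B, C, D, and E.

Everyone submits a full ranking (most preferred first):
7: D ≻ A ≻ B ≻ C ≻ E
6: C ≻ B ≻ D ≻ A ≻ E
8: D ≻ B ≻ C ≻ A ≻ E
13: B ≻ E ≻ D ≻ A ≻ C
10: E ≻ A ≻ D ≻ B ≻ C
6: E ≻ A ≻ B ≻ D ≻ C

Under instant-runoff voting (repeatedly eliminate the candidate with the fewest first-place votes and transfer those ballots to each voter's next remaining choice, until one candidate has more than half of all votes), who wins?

Round 1: A 0, B 13, C 6, D 15, E 16. A eliminated.
Round 2: B 13, C 6, D 15, E 16. C eliminated.
Round 3: B 19, D 15, E 16. D eliminated.
Round 4: B 34, E 16. B has a majority (≥26).

B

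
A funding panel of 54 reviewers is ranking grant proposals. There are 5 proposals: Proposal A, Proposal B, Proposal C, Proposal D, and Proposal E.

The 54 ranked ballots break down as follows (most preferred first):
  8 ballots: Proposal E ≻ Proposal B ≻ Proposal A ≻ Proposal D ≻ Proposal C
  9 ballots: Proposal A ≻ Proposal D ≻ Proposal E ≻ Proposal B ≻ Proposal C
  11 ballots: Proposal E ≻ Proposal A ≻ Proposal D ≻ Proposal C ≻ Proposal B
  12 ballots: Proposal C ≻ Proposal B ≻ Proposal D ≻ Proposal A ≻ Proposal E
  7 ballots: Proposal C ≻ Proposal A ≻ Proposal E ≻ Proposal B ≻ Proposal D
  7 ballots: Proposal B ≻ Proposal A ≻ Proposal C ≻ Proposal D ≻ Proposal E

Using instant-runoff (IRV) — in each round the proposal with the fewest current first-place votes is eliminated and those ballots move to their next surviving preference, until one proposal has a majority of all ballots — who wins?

Round 1: Proposal A 9, Proposal B 7, Proposal C 19, Proposal D 0, Proposal E 19. Proposal D eliminated.
Round 2: Proposal A 9, Proposal B 7, Proposal C 19, Proposal E 19. Proposal B eliminated.
Round 3: Proposal A 16, Proposal C 19, Proposal E 19. Proposal A eliminated.
Round 4: Proposal C 26, Proposal E 28. Proposal E has a majority (≥28).

Proposal E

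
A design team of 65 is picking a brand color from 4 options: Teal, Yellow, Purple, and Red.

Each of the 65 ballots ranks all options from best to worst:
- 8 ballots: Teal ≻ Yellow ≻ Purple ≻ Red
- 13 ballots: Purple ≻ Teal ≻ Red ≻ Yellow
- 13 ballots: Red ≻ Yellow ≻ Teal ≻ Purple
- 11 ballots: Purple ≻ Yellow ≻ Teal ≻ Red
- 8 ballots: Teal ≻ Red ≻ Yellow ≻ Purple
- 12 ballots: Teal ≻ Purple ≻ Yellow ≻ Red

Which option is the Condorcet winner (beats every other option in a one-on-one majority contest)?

Teal

Teal vs Yellow: 41–24
Teal vs Purple: 41–24
Teal vs Red: 52–13
Teal beats every other option.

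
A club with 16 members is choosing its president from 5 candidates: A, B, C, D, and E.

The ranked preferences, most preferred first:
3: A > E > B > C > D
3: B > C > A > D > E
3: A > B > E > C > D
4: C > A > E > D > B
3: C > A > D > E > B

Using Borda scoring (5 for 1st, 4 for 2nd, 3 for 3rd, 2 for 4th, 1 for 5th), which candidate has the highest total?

A: 3×5 + 3×3 + 3×5 + 4×4 + 3×4 = 67
B: 3×3 + 3×5 + 3×4 + 4×1 + 3×1 = 43
C: 3×2 + 3×4 + 3×2 + 4×5 + 3×5 = 59
D: 3×1 + 3×2 + 3×1 + 4×2 + 3×3 = 29
E: 3×4 + 3×1 + 3×3 + 4×3 + 3×2 = 42

A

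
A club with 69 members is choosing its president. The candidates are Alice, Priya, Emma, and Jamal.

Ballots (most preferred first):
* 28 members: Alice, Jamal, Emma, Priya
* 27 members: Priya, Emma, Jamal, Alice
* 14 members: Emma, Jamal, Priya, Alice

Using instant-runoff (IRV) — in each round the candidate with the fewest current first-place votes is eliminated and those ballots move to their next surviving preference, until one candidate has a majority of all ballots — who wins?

Round 1: Alice 28, Priya 27, Emma 14, Jamal 0. Jamal eliminated.
Round 2: Alice 28, Priya 27, Emma 14. Emma eliminated.
Round 3: Alice 28, Priya 41. Priya has a majority (≥35).

Priya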